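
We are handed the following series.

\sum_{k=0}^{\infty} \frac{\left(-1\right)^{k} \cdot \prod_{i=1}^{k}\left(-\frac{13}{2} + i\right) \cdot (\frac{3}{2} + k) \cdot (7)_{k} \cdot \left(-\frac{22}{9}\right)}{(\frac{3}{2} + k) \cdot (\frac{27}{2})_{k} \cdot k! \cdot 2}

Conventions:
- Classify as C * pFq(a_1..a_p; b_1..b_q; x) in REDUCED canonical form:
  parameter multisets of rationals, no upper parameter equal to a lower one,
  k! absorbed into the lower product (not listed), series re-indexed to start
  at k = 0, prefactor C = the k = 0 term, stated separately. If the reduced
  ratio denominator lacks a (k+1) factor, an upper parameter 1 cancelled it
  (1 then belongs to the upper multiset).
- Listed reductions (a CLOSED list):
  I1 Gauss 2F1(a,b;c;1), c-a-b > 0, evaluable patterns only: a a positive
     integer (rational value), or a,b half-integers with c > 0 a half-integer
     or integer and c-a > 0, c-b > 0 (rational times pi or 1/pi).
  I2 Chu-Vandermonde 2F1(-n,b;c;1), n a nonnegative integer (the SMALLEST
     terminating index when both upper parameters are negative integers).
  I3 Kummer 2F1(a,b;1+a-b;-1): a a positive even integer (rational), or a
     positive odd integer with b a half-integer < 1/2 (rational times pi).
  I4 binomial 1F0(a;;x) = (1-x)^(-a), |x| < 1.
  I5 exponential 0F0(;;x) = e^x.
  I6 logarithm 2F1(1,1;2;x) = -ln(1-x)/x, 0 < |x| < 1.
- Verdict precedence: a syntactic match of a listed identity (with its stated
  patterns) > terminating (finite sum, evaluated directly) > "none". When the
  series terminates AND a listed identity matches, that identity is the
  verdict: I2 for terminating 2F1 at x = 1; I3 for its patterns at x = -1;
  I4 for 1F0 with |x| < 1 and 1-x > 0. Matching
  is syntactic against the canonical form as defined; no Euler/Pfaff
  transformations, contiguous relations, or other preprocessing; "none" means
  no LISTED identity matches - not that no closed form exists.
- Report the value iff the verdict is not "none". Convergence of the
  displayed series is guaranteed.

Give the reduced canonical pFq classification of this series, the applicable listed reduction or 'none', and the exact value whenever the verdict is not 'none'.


At argument -1: a 2F1 with upper {-\frac{11}{2}, 7}, lower {\frac{27}{2}}, scaled by C = -\frac{11}{9}. Verdict (x = -1): the Kummer evaluation I3 applies (x = -1; c = \frac{27}{2} equals 1+a-b for upper {-\frac{11}{2}, 7}: listed pattern). Exact value: \left(-\frac{10225089875}{2415919104}\right) \cdot \pi.

Structural cue: from the first term -\frac{11}{9}: the factor k + 3/2 cancels (top and bottom), leaving C = -11/9, x = -1.
Term ratio: r(k) = -1 * (k-\frac{11}{2}) (k+7) / [(k+\frac{27}{2}) (k+1)] - rational; roots negated = parameters, x = -1, C = -\frac{11}{9}.


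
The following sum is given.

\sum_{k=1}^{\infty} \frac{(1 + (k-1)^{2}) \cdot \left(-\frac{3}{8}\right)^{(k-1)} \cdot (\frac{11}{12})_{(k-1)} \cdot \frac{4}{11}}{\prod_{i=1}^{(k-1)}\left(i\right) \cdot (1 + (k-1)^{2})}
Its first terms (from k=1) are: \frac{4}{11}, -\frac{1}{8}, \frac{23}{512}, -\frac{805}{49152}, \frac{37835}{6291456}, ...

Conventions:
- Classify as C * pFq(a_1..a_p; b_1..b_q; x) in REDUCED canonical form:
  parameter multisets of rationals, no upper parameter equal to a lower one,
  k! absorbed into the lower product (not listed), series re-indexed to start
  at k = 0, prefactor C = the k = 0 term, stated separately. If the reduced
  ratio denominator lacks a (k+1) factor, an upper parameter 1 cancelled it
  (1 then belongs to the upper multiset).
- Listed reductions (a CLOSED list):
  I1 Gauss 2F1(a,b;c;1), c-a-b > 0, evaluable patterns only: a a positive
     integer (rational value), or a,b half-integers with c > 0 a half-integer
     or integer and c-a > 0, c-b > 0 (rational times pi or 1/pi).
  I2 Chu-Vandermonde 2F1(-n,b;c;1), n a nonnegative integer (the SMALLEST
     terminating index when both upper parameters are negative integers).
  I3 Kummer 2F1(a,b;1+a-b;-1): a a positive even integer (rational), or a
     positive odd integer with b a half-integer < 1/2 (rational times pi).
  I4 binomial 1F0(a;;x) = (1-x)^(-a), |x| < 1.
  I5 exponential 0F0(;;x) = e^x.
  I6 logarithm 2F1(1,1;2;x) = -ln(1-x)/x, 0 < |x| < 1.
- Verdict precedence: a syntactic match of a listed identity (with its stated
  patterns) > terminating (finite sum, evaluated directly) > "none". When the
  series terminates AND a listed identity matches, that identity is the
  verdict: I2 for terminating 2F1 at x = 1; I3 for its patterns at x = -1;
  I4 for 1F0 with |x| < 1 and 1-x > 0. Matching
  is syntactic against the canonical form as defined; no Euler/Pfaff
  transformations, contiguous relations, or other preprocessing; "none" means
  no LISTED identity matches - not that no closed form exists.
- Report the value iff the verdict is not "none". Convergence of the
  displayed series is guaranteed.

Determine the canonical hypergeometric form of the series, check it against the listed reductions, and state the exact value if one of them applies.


Key observation: t_0 being \frac{4}{11}, striking the common factor k^2 + 1 reduces the term (C = 4/11, x = -3/8).
Ratio: r(k) = -\frac{3}{8} * (k+\frac{11}{12}) / [(k+1)] - rational in k. x = -\frac{3}{8}; t_0 = \frac{4}{11}; negate the roots.

Classification (C = \frac{4}{11}): 1F0 with upper {\frac{11}{12}}, lower {-}, argument x = -\frac{3}{8}. Verdict at x = -\frac{3}{8}: the binomial series (I4) matches (the 1F0 binomial series: exponent -11/12, x = -\frac{3}{8}). Exact value: \frac{4}{11} \cdot \left(\frac{11}{8}\right)^{-\frac{11}{12}}.


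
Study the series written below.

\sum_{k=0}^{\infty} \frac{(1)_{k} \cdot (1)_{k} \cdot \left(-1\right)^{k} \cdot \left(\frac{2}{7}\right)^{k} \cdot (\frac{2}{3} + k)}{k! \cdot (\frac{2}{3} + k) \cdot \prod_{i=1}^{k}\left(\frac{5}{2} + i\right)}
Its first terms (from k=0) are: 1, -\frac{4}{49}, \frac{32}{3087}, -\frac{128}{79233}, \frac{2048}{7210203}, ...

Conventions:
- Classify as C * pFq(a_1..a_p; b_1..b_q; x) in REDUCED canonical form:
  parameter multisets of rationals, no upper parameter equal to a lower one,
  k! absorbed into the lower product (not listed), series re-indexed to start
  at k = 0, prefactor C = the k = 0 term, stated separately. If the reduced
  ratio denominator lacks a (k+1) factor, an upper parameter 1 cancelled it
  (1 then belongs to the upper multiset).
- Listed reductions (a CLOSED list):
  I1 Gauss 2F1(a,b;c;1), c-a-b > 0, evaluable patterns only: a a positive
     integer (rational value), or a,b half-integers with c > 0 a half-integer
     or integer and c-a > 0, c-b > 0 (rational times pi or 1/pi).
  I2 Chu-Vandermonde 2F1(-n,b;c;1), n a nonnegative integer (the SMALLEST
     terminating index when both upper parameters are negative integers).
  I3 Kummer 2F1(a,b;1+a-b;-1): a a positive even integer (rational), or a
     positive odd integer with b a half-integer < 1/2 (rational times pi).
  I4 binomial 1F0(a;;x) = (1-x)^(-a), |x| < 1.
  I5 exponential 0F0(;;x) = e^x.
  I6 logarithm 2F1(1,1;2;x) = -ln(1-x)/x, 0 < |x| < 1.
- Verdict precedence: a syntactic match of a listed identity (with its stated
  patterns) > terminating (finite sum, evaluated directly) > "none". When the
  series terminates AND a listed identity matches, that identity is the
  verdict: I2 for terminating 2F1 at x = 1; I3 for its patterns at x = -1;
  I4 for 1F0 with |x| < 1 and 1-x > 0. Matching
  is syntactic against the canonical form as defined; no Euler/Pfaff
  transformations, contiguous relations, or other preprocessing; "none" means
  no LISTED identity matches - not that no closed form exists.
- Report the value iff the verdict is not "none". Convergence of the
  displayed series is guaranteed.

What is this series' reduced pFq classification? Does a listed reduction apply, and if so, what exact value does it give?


Canonical form: C = 1 times 2F1 with upper {1, 1}, lower {\frac{7}{2}}, x = -\frac{2}{7}. Verdict: no listed reduction: x = -\frac{2}{7} and upper {1, 1} fail every I1-I6 pattern.

Structural cue: t_0 being 1, the (-1)^k factor (C = 1, x = -2/7) folds into the argument's sign.
Ratio: r(k) = -\frac{2}{7} * (k+1) (k+1) / [(k+\frac{7}{2}) (k+1)] ; factor over Q: parameters, x = -\frac{2}{7}, and C = 1.


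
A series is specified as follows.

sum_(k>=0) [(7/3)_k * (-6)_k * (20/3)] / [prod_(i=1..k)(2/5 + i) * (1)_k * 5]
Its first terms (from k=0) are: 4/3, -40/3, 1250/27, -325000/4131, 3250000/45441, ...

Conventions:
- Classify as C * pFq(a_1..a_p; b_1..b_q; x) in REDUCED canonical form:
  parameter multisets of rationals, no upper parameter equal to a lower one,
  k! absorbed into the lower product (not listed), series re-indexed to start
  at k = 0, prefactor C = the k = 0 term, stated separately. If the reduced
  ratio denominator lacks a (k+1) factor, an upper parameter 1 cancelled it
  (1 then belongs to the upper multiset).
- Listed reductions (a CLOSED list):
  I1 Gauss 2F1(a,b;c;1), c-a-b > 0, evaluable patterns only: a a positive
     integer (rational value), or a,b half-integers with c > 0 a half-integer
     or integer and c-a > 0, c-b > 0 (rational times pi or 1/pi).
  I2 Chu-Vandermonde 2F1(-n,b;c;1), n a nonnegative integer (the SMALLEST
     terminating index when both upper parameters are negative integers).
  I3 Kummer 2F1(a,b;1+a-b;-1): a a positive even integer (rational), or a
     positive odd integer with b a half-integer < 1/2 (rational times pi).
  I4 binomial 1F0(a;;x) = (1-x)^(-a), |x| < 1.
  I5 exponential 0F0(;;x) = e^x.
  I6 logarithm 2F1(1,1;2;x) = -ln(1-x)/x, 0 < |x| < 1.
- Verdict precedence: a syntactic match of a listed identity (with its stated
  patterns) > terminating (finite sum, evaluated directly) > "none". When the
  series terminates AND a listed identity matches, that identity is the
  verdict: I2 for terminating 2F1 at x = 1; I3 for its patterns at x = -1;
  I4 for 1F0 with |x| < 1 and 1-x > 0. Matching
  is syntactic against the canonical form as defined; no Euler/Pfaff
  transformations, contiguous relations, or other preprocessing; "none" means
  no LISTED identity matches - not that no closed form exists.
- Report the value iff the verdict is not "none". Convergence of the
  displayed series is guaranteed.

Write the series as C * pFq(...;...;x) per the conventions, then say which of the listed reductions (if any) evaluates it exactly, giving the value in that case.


Canonical form: C = 4/3 times 2F1 with upper {-6, 7/3}, lower {7/5}, x = 1. Verdict: Vandermonde's identity (I2) applies (terminating 2F1 at x = 1 with n = 6, b = 7/3, c = 7/5). Value: -43493/33126489.

The tell: t_0 = 4/3 here, and (1)_k (C = 4/3, x = 1) is k! itself.
Consecutive-term ratio: r(k) = 1 * (k-6) (k+7/3) / [(k+7/5) (k+1)] - poly over poly, x = 1 from leading terms; C = 4/3 at k = 0.


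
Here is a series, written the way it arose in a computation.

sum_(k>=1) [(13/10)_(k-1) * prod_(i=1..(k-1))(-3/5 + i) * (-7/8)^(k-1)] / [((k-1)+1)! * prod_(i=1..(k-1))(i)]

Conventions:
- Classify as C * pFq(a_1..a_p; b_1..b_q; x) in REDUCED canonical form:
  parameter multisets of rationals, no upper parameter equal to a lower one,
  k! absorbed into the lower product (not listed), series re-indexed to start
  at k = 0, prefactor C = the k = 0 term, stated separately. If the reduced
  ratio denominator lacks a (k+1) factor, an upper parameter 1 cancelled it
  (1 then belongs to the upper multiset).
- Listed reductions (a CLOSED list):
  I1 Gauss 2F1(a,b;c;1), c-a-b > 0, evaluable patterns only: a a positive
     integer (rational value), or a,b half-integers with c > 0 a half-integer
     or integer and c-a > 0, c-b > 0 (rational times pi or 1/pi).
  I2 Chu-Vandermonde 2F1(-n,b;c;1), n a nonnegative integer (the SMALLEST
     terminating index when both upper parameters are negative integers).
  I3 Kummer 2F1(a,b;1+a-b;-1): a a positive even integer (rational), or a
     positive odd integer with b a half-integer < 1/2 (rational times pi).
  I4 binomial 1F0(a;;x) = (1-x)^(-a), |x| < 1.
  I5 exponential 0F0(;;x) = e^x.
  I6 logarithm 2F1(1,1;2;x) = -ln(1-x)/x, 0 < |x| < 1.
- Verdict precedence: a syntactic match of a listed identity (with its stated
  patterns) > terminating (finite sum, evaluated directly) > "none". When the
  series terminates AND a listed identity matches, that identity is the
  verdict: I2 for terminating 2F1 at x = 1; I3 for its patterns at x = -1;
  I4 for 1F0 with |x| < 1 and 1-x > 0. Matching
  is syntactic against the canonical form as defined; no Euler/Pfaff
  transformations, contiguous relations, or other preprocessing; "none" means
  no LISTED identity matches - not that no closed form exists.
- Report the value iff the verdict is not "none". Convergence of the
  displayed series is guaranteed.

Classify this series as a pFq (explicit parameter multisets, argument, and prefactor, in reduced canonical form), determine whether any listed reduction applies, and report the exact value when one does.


This is 1 * 2F1(2/5, 13/10; 2; -7/8) in reduced canonical form. Verdict: none. Every listed pattern misses the 2F1 form at -7/8, upper {2/5, 13/10}.

First insight: x = (-7/8) and the running product (C = 1) telescopes to a rising factorial.
Consecutive-term ratio: r(k) = (-7/8) * (k+2/5) (k+13/10) / [(k+2) (k+1)] - rational in k, leading ratio (-7/8); with t_0 = 1, classification follows.


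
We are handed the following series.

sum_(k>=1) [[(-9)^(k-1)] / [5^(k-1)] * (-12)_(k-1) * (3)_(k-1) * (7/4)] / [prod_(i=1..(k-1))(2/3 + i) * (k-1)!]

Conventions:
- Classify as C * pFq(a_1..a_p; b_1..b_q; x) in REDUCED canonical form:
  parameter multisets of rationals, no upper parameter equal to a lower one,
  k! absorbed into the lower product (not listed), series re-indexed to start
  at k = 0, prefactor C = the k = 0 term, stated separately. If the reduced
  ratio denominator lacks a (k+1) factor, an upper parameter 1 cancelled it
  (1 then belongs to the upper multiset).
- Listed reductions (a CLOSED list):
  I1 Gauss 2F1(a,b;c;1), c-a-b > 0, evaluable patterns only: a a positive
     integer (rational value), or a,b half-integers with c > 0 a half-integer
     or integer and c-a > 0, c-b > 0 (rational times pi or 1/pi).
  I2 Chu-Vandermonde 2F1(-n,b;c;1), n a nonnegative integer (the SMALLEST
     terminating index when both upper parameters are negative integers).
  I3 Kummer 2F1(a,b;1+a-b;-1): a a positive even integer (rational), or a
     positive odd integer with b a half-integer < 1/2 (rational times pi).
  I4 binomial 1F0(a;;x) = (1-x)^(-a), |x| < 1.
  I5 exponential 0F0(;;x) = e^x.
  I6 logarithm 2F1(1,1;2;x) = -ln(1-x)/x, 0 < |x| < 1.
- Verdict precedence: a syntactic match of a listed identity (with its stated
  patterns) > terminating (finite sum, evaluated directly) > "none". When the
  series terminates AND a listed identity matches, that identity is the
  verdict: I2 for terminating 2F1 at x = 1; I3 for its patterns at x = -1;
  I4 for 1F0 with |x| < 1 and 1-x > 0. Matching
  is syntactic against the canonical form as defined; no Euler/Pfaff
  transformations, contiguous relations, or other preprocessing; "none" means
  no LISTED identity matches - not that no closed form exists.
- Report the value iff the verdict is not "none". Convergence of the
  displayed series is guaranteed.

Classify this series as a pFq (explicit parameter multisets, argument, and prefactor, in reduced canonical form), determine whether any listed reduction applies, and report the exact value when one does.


This is 7/4 * 2F1(-12, 3; 5/3; -9/5) in reduced canonical form. Verdict: terminating. With -12 upstairs the series is a 13-term polynomial sum; evaluated term by term. Its exact value is 409046018493708019514903/109403632812500000.

The tell: t_0 = 7/4 here, and the two geometric factors (C = 7/4, x = -9/5) combine into one argument.
Term ratio: r(k) = (-9/5) * (k-12) (k+3) / [(k+5/3) (k+1)] - rational in k. x = (-9/5); t_0 = 7/4; negate the roots.


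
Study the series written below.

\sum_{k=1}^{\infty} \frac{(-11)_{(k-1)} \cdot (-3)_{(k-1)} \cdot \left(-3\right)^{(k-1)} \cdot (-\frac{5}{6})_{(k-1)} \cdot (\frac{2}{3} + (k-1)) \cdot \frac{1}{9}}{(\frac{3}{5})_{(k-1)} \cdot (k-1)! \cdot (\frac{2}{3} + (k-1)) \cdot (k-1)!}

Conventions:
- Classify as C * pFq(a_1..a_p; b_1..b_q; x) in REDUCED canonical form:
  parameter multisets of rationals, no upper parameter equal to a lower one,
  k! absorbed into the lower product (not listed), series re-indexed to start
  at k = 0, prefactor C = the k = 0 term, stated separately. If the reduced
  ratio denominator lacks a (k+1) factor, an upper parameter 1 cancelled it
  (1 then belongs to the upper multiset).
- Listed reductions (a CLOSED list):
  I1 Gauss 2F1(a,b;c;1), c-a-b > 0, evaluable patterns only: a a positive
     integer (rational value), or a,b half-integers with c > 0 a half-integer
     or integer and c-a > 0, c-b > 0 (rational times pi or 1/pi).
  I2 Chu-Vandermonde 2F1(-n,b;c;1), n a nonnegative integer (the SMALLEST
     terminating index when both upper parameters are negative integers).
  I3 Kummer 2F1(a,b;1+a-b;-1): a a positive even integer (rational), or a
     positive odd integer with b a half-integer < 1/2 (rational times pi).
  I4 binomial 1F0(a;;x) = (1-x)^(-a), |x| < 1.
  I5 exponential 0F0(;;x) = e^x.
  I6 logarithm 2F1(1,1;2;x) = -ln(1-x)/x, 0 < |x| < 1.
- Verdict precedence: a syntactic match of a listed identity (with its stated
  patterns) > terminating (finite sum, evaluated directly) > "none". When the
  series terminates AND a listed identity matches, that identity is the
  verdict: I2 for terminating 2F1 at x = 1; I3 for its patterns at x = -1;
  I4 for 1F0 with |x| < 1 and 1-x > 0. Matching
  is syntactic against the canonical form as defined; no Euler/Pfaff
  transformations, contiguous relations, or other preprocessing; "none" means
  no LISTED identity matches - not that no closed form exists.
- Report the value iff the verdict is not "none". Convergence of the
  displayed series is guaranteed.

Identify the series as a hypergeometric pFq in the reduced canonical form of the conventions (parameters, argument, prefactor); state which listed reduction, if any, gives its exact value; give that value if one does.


Key step: from the first term \frac{1}{9}: the factor k + 2/3 cancels (top and bottom), leaving C = 1/9.
Consecutive-term ratio: r(k) = -3 * (k-11) (k-3) (k-\frac{5}{6}) / [(k+\frac{3}{5}) (k+1) (k+1)] - rational in k. x = -3; t_0 = \frac{1}{9}; negate the roots.

With C = \frac{1}{9}: the canonical form is 3F2(-11, -3, -\frac{5}{6}; \frac{3}{5}, 1; -3). Verdict: terminating - upper -3 stops the sum at k = 3; the 4 terms are added exactly. Its exact value is \frac{177107}{7488}.


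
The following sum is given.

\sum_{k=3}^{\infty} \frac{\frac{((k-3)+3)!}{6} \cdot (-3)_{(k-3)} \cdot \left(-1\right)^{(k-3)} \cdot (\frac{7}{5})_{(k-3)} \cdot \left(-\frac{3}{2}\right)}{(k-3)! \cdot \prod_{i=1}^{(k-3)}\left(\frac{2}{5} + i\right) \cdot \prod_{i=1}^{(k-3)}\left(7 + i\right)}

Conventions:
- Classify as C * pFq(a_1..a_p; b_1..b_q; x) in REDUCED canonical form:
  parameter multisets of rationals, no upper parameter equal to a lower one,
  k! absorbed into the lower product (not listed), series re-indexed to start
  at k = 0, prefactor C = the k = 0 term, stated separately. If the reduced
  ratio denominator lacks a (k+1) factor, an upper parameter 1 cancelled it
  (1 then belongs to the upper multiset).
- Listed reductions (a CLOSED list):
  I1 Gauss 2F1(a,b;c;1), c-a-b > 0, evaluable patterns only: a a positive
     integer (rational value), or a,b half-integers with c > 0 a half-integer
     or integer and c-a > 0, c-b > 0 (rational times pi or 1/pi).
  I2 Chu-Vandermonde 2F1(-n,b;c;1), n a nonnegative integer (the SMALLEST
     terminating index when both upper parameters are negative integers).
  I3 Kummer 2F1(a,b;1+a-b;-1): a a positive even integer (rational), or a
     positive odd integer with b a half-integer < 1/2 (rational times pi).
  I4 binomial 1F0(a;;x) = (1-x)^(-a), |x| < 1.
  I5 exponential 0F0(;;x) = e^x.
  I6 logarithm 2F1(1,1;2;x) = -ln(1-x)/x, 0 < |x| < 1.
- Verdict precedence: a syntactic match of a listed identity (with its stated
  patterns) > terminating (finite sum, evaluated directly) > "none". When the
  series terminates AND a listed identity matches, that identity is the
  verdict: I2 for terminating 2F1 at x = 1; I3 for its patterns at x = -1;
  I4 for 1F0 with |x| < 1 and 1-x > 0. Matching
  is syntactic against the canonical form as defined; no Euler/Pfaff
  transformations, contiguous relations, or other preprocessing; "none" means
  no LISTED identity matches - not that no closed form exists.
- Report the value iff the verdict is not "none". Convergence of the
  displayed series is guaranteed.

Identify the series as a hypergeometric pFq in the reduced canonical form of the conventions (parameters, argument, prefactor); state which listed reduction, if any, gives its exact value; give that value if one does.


x = -1 here; the reduced form reads 2F1, upper {-3, 4}, lower {8}, C = -\frac{3}{2}. Verdict: the Kummer evaluation I3 applies (x = -1; c = 8 equals 1+a-b for upper {-3, 4}: listed pattern). Its exact value is -\frac{21}{4}.

Structural cue: t_0 being -\frac{3}{2}, the lower running product (prefactor -3/2) is a rising factorial.
Term ratio: r(k) = -1 * (k-3) (k+4) / [(k+8) (k+1)] - rational; roots negated = parameters, x = -1, C = -\frac{3}{2}.


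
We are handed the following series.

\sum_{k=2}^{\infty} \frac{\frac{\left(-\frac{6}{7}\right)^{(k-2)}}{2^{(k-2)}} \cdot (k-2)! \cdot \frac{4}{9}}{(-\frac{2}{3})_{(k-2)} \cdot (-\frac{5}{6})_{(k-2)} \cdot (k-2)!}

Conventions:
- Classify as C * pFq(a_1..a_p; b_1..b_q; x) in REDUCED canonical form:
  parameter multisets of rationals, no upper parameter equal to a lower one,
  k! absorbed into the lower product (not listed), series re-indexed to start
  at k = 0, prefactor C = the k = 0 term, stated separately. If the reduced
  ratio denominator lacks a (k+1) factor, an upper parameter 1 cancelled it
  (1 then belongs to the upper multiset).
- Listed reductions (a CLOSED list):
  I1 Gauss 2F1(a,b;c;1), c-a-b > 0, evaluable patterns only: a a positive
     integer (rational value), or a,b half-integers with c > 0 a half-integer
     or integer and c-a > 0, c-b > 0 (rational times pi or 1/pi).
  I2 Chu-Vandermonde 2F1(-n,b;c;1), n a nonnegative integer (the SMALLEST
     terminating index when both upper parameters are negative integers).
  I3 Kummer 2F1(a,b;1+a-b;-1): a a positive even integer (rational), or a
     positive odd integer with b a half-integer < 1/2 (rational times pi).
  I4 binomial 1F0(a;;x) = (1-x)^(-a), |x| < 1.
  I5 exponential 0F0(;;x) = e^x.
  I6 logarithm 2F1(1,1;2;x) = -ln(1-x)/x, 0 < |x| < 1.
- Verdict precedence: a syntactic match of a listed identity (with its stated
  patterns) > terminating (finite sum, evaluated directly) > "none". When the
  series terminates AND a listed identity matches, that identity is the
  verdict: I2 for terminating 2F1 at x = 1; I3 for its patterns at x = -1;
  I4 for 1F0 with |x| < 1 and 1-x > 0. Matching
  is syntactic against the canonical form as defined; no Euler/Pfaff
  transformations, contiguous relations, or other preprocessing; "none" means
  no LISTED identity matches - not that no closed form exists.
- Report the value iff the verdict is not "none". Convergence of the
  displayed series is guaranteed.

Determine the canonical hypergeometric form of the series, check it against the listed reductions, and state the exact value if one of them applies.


This is \frac{4}{9} * 1F2(1; -\frac{5}{6}, -\frac{2}{3}; -\frac{3}{7}) in reduced canonical form. Verdict: none here - no I1-I6 shape fits x = -\frac{3}{7} with lower {-\frac{5}{6}, -\frac{2}{3}}.

First insight: t_0 being \frac{4}{9}, the factorial ratio (C = 4/9, x = -3/7) (k+a-1)!/(a-1)! is a rising factorial (a)_k.
Adjacent-term ratio: r(k) = -\frac{3}{7} * (k+1) / [(k-\frac{5}{6}) (k-\frac{2}{3}) (k+1)] - rational; roots negated = parameters, x = -\frac{3}{7}, C = \frac{4}{9}.


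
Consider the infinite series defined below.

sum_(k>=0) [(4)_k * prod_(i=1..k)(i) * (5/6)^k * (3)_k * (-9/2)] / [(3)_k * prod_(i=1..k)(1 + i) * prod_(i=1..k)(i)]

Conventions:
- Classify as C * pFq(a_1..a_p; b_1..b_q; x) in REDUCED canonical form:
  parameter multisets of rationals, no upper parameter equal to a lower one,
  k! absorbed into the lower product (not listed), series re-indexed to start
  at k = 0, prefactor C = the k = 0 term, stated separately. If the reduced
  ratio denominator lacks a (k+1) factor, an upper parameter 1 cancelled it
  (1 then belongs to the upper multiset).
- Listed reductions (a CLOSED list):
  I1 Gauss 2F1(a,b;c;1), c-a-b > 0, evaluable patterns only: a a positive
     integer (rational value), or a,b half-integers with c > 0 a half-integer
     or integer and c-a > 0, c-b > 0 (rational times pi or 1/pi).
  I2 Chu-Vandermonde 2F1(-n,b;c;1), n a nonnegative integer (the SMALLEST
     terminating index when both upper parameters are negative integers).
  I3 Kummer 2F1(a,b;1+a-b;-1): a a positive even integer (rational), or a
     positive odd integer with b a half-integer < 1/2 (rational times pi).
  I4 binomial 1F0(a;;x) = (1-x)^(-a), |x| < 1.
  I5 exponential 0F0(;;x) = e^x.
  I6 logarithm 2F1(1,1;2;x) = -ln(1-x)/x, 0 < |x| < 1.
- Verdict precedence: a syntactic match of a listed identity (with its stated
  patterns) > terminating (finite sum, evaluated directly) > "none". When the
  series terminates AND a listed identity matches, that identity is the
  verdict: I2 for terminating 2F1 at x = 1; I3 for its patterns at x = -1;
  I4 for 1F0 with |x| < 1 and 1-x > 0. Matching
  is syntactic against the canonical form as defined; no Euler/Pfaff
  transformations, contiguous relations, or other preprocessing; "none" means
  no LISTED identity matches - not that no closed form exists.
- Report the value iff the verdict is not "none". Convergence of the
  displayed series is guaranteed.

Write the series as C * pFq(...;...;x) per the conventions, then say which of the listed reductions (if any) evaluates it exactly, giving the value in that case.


The series (x = 5/6) is 2F1: upper {1, 4}, lower {2}, prefactor -9/2. Verdict: none - this 2F1 at x = 5/6 matches no listed pattern, and upper {1, 4} holds no stopper.

The tell: with t_0 = -9/2, the lower running product (prefactor -9/2) is a rising factorial.
Adjacent-term ratio: r(k) = (5/6) * (k+1) (k+4) / [(k+2) (k+1)] - rational in k. x = (5/6); t_0 = -9/2; negate the roots.


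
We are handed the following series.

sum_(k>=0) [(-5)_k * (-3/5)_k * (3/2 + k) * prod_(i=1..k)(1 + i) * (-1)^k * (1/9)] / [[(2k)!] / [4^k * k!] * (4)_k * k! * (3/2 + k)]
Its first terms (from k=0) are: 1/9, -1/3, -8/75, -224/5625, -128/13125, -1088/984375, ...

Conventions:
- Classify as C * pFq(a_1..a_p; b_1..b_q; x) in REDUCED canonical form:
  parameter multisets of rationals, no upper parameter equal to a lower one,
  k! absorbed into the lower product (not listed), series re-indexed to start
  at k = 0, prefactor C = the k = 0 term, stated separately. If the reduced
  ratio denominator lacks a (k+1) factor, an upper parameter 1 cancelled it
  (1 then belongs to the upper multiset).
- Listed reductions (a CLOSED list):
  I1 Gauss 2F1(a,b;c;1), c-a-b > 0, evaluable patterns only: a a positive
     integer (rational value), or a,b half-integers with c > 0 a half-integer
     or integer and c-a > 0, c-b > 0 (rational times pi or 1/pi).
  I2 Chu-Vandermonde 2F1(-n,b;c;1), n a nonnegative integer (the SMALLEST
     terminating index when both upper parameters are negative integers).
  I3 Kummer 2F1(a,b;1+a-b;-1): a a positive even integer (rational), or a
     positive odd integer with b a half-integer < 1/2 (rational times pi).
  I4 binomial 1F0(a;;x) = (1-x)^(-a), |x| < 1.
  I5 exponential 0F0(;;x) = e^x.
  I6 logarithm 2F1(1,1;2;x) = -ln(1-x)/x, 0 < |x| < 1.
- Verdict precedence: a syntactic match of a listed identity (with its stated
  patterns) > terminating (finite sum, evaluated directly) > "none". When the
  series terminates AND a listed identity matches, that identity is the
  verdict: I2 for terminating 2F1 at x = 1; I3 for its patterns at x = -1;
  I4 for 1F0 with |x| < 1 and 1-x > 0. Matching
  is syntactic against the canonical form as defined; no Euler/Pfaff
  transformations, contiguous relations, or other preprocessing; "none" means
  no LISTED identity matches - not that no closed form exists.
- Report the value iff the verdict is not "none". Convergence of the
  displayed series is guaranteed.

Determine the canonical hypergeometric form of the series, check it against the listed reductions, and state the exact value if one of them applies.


Prefactor 1/9, argument -1: 3F2 with upper {-5, -3/5, 2} over lower {1/2, 4}. Verdict: terminating - upper -5 stops the sum at k = 5; the 6 terms are added exactly. Its exact value is -124546/328125.

Key step: t_0 being 1/9, striking the common factor k + 3/2 reduces the term (C = 1/9).
Step ratio: r(k) = (-1) * (k-5) (k-3/5) (k+2) / [(k+1/2) (k+4) (k+1)] ; factor over Q: parameters, x = (-1), and C = 1/9.


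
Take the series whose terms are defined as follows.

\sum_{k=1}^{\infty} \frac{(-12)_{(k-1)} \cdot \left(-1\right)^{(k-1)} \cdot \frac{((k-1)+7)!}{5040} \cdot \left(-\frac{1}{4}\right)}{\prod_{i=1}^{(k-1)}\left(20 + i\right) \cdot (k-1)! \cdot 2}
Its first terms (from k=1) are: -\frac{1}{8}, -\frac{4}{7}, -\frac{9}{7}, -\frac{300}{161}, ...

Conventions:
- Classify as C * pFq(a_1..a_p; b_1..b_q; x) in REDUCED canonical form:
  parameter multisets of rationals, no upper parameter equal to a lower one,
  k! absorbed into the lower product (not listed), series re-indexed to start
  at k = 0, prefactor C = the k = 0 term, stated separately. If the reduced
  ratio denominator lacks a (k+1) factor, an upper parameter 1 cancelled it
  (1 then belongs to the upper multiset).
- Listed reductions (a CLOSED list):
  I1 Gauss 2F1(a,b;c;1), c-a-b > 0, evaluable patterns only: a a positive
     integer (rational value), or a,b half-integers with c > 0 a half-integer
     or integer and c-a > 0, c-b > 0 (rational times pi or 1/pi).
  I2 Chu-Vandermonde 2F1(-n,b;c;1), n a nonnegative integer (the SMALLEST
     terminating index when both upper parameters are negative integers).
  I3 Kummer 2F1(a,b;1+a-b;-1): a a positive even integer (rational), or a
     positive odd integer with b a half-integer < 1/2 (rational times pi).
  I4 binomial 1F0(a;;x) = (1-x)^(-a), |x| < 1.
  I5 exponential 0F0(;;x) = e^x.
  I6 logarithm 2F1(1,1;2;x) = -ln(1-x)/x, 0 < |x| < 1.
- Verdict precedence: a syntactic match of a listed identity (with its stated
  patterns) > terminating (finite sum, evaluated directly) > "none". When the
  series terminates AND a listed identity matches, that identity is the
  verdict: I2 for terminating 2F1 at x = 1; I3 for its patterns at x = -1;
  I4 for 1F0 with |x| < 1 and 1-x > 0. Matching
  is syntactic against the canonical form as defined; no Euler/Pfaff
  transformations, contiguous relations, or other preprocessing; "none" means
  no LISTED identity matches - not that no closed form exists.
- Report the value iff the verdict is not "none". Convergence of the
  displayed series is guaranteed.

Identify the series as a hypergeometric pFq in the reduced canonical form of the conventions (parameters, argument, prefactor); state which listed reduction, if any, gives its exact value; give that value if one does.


Canonical form: C = -\frac{1}{8} times 2F1 with upper {-12, 8}, lower {21}, x = -1. Verdict: this is Kummer (I3) (x = -1; c = 21 equals 1+a-b for upper {-12, 8}: listed pattern). Hence: -\frac{969}{112}.

Key step: t_0 being -\frac{1}{8}, the constant factors (C = -1/8) combine into one prefactor.
Step ratio: r(k) = -1 * (k-12) (k+8) / [(k+21) (k+1)] - rational; roots negated = parameters, x = -1, C = -\frac{1}{8}.


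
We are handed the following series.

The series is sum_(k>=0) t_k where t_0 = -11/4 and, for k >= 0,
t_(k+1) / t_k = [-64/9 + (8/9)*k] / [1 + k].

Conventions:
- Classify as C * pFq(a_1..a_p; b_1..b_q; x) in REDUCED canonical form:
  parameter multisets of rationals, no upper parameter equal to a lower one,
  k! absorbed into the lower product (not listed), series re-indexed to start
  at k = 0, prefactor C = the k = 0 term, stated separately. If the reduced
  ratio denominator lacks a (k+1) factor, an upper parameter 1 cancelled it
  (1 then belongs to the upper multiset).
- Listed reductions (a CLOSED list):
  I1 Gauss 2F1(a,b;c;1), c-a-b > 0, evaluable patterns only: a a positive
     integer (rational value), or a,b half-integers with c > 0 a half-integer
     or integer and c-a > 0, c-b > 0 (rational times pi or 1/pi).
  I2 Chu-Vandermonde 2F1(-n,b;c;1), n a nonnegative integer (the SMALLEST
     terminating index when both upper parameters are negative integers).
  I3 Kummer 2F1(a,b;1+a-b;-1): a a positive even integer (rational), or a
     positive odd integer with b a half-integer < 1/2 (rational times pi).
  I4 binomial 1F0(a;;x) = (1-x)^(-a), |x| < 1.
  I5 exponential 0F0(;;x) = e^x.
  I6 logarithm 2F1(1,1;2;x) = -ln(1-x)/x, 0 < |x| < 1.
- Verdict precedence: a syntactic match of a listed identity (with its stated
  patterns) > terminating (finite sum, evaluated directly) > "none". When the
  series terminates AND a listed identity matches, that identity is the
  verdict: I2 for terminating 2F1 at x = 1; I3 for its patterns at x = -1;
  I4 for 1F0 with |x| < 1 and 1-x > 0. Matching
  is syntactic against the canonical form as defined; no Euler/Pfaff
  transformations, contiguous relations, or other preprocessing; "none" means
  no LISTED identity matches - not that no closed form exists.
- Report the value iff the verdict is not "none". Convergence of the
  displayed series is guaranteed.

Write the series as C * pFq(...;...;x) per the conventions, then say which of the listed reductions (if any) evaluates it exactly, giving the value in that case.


At argument 8/9: a 1F0 with upper {-8}, lower {-}, scaled by C = -11/4. Verdict: the binomial series (I4) matches (the 1F0 binomial series: exponent 8, x = 8/9). Hence: -11/172186884.

The tell: x = (8/9) and factor the ratio over Q (C = -11/4): negated roots = parameters.
Adjacent-term ratio: r(k) = (8/9) * (k-8) / [(k+1)] ; factor over Q: parameters, x = (8/9), and C = -11/4.


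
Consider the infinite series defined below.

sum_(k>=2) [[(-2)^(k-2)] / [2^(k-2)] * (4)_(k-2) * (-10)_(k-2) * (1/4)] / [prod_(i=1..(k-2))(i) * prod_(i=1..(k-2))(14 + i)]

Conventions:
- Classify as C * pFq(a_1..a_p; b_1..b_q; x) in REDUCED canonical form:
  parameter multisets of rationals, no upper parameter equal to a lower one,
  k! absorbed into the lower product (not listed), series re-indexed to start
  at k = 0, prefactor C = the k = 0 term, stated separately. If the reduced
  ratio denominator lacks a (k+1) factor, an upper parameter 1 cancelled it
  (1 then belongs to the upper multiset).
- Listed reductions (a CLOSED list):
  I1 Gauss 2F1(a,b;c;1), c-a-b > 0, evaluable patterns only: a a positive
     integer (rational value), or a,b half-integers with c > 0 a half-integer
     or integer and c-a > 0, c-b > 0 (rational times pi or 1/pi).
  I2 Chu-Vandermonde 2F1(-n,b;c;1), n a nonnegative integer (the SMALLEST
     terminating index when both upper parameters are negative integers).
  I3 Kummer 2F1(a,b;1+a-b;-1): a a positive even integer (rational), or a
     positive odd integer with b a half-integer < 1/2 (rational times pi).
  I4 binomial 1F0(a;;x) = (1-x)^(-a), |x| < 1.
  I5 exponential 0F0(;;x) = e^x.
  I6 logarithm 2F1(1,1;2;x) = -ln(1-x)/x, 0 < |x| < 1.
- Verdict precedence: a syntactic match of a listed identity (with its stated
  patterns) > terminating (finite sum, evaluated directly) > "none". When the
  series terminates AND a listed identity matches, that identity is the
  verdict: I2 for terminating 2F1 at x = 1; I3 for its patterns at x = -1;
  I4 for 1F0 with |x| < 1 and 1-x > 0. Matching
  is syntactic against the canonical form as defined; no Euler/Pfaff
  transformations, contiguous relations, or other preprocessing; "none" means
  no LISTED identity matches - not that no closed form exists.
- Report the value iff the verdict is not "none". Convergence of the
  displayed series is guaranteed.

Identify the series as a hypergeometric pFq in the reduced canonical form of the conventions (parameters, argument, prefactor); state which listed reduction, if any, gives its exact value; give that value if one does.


Reduced: x = -1, 2F1, upper = {-10, 4}, lower = {15}, C = 1/4. Verdict: the Kummer evaluation I3 matches (x = -1; c = 15 equals 1+a-b for upper {-10, 4}: listed pattern). Its exact value is 91/24.

Key step: from the first term 1/4: the two k-th powers (prefactor 1/4) combine into one argument.
Ratio: r(k) = (-1) * (k-10) (k+4) / [(k+15) (k+1)] - poly over poly, x = (-1) from leading terms; C = 1/4 at k = 0.


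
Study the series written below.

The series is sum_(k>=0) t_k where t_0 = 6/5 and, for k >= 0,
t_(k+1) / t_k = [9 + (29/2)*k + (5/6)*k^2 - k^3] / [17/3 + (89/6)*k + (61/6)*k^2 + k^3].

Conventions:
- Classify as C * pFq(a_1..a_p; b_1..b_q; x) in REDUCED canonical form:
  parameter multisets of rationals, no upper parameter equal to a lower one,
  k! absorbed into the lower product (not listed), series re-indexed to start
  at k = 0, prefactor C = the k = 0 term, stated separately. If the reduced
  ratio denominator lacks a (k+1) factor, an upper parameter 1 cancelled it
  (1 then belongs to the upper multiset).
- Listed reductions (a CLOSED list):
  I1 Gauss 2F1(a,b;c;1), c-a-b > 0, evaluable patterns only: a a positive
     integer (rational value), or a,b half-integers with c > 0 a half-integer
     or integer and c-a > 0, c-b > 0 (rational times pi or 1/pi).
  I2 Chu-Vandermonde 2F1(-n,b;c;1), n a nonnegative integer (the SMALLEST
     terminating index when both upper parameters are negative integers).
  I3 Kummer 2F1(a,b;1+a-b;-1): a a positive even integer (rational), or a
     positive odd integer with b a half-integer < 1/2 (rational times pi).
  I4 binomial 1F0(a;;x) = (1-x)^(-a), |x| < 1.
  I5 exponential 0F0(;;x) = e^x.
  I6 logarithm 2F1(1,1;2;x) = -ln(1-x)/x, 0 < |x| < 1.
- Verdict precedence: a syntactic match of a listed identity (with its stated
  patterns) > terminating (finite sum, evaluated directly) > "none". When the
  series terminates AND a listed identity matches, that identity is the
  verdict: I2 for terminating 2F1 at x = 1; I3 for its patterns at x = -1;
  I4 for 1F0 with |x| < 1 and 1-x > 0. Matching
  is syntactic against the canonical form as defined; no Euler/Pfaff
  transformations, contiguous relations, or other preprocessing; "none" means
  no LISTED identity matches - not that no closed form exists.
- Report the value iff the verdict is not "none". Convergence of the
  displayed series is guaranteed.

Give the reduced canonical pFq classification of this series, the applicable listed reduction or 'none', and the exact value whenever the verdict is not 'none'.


The tell: from the first term 6/5: cancel k + 2/3 from the displayed ratio first; then C = 6/5.
Consecutive-term ratio: r(k) = (-1) * (k-9/2) (k+3) / [(k+17/2) (k+1)] - rational in k. x = (-1); t_0 = 6/5; negate the roots.

At argument -1: a 2F1 with upper {-9/2, 3}, lower {17/2}, scaled by C = 6/5. Verdict: Kummer's theorem (I3) matches (x = -1; c = 17/2 equals 1+a-b for upper {-9/2, 3}: listed pattern). Hence: (27027/16384) * pi.


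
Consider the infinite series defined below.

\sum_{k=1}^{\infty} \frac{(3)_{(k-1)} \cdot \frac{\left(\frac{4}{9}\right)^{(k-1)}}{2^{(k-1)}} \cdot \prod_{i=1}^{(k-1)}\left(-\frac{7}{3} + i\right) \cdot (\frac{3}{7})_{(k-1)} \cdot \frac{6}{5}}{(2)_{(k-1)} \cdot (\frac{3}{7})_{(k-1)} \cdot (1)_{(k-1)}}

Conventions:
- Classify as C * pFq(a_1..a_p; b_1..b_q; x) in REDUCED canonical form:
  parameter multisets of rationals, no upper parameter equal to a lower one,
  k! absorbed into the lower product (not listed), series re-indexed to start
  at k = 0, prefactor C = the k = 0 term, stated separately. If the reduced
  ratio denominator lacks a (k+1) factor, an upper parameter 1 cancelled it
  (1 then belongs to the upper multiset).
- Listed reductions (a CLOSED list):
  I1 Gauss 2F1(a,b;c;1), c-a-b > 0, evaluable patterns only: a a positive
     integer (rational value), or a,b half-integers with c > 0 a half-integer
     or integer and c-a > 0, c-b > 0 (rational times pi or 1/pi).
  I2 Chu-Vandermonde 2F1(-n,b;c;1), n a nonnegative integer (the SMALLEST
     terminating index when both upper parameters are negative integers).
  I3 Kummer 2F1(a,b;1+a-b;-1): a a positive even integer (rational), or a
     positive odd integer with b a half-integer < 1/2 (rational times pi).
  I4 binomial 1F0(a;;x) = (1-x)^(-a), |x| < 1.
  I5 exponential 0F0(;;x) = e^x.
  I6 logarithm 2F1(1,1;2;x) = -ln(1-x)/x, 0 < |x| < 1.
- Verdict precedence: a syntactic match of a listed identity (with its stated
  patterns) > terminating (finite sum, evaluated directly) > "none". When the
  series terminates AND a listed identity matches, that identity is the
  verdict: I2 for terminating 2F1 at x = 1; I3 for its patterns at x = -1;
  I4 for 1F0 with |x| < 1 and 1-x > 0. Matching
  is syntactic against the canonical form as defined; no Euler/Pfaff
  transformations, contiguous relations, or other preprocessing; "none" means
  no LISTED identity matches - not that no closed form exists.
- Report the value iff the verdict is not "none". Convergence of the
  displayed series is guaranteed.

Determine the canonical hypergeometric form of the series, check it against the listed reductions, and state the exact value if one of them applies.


Key observation: with t_0 = \frac{6}{5}, the parameter 3/7 appears in both the upper and lower lists and cancels.
Term ratio: r(k) = \frac{2}{9} * (k-\frac{4}{3}) (k+3) / [(k+2) (k+1)] - rational in k. x = \frac{2}{9}; t_0 = \frac{6}{5}; negate the roots.

Canonical form: C = \frac{6}{5} times 2F1 with upper {-\frac{4}{3}, 3}, lower {2}, x = \frac{2}{9}. Verdict: none (x = \frac{2}{9}): each listed identity misses the multisets {-\frac{4}{3}, 3} ; {2}.
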